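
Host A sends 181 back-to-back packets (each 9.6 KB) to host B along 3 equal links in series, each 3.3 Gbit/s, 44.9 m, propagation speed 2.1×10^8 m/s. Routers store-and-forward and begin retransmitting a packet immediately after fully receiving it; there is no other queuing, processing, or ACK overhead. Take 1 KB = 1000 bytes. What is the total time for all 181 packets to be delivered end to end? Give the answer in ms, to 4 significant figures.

4.260 ms

Per-hop transmission t_tx = L/R = 76800/3300000000 = 0.0232727 ms.
Per-hop propagation t_prop = 44.9/210000000 = 0.00021381 ms.
Pipeline fill: first packet needs 3·t_tx to clear all hops; remaining 180 packets each add one t_tx.
Total = (3+181-1)·t_tx + 3·t_prop = 183·0.0232727 + 3·0.00021381 = 4.260 ms.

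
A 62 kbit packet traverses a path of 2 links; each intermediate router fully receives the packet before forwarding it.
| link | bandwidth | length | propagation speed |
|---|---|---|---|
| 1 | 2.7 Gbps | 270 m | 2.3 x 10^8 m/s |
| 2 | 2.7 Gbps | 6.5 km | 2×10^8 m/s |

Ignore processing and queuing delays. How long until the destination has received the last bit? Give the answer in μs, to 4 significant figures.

79.60 μs

L = 62000 bits.
Transmission delay per hop = L/R = 62000/2700000000 = 22.963 μs; 2 hops → 45.9259 μs.
Propagation delays (d/s per hop): 1.17391, 32.5 μs; sum = 33.6739 μs.
End-to-end = 79.60 μs.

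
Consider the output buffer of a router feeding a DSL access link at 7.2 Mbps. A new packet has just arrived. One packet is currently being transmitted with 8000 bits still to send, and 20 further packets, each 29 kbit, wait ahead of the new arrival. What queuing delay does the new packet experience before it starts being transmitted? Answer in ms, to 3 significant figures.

81.7 ms

Each queued packet: L/R = 29000/7200000 = 4.02778 ms.
20 queued → 80.5556 ms.
Plus remaining 8000 bits of current packet: 1.11111 ms.
Queuing delay = 81.7 ms.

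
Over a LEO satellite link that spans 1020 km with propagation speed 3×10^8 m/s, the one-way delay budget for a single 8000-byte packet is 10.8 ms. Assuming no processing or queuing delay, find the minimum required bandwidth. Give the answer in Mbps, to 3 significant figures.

L = 64000 bits.
Propagation delay = 1020000 / 300000000 = 3.4 ms.
Transmission budget = 10.8 − 3.4 = 7.4 ms.
R ≥ L / t_tx = 64000 bits / 0.0074 s = 8.65 Mbps.

8.65 Mbps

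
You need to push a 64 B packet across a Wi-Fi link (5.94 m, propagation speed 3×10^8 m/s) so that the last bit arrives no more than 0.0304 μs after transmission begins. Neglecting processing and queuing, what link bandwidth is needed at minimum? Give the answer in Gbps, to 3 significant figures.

48.3 Gbps

L = 512 bits.
Propagation delay = 5.94 / 300000000 = 0.0198 μs.
Transmission budget = 0.0304 − 0.0198 = 0.0106 μs.
R ≥ L / t_tx = 512 bits / 1.06e-08 s = 48.3 Gbps.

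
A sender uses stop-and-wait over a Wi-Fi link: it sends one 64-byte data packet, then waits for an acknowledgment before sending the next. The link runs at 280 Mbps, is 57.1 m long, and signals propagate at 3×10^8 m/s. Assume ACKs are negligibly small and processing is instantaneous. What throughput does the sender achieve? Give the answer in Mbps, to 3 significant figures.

232 Mbps

t_tx = L/R = 512/280000000 = 1.82857e-06 s.
t_prop = 57.1/300000000 = 1.90333e-07 s; RTT = 3.80667e-07 s.
Cycle = t_tx + RTT = 2.20924e-06 s.
Throughput = L / cycle = 512 / 2.20924e-06 = 232 Mbps.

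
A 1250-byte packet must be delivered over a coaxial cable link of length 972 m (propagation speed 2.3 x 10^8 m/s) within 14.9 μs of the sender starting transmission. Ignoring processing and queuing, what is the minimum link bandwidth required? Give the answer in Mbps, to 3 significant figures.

L = 10000 bits.
Propagation delay = 972 / 2.3e+08 = 4.22609 μs.
Transmission budget = 14.9 − 4.22609 = 10.6739 μs.
R ≥ L / t_tx = 10000 bits / 1.06739e-05 s = 937 Mbps.

937 Mbps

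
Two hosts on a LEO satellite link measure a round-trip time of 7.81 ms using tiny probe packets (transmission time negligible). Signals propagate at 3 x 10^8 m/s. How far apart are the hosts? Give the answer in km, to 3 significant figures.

1170 km

One-way propagation = RTT/2 = 3.905 ms.
d = s × t = 300000000 × 0.003905 = 1170 km.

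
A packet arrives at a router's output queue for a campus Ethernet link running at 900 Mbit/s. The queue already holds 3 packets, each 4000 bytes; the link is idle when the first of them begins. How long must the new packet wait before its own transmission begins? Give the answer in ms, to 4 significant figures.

0.1067 ms

Each queued packet: L/R = 32000/900000000 = 0.0355556 ms.
3 queued → 0.106667 ms.
Queuing delay = 0.1067 ms.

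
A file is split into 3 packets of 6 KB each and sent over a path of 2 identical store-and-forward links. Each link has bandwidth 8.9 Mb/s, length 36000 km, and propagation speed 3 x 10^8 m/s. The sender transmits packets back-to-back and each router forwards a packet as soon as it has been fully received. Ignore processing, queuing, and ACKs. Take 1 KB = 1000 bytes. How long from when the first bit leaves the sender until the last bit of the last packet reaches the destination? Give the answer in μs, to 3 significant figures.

Per-hop transmission t_tx = L/R = 48000/8900000 = 5393.26 μs.
Per-hop propagation t_prop = 36000000/300000000 = 120000 μs.
Pipeline fill: first packet needs 2·t_tx to clear all hops; remaining 2 packets each add one t_tx.
Total = (2+3-1)·t_tx + 2·t_prop = 4·5393.26 + 2·120000 = 262000 μs.

262000 μs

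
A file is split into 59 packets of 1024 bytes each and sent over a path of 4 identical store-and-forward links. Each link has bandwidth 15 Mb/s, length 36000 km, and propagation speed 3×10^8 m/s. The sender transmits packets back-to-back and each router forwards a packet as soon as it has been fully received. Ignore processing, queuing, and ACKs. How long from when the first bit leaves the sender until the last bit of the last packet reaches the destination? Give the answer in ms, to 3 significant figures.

Per-hop transmission t_tx = L/R = 8192/15000000 = 0.546133 ms.
Per-hop propagation t_prop = 36000000/300000000 = 120 ms.
Pipeline fill: first packet needs 4·t_tx to clear all hops; remaining 58 packets each add one t_tx.
Total = (4+59-1)·t_tx + 4·t_prop = 62·0.546133 + 4·120 = 514 ms.

514 ms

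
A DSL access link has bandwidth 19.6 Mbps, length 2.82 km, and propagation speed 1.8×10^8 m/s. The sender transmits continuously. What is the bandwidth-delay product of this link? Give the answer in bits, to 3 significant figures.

307 bits

Propagation delay = 2820 / 180000000 = 1.56667e-05 s.
BDP = R × t_prop = 19600000 × 1.56667e-05 = 307.067 bits.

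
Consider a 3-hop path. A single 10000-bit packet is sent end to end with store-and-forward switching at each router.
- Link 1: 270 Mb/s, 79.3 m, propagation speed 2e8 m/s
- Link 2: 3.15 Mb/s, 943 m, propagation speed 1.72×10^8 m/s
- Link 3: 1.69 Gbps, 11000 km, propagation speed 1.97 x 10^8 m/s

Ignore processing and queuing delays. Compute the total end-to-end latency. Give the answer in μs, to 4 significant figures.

59060 μs

Transmission delays (L/R per hop): 37.037, 3174.6, 5.91716 μs; sum = 3217.56 μs.
Propagation delays (d/s per hop): 0.3965, 5.48256, 55837.6 μs; sum = 55843.4 μs.
End-to-end = 59060 μs.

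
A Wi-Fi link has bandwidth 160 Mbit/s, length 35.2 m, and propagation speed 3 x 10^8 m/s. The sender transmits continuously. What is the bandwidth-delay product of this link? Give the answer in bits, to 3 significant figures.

Propagation delay = 35.2 / 300000000 = 1.17333e-07 s.
BDP = R × t_prop = 160000000 × 1.17333e-07 = 18.7733 bits.

18.8 bits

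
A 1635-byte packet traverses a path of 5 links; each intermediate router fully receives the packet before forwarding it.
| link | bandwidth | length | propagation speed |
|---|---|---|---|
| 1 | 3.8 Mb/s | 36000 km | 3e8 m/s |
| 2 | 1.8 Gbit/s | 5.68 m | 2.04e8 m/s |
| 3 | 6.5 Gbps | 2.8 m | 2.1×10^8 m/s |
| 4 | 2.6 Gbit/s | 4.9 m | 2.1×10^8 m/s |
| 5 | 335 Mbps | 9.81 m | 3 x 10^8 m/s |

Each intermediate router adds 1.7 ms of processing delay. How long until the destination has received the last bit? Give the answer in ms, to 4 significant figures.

L = 1635 × 8 = 13080 bits.
Transmission delays (L/R per hop): 3.44211, 0.00726667, 0.00201231, 0.00503077, 0.0390448 ms; sum = 3.49546 ms.
Propagation delays (d/s per hop): 120, 2.78431e-05, 1.33333e-05, 2.33333e-05, 3.27e-05 ms; sum = 120 ms.
Processing at 4 router(s): 4 × 1.7 ms = 6.8 ms.
End-to-end = 130.3 ms.

130.3 ms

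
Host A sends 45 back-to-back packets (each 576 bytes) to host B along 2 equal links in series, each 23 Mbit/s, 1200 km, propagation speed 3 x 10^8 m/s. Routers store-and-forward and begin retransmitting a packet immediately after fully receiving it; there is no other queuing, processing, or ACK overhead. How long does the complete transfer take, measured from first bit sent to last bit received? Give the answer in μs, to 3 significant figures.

Per-hop transmission t_tx = L/R = 4608/23000000 = 200.348 μs.
Per-hop propagation t_prop = 1200000/300000000 = 4000 μs.
Pipeline fill: first packet needs 2·t_tx to clear all hops; remaining 44 packets each add one t_tx.
Total = (2+45-1)·t_tx + 2·t_prop = 46·200.348 + 2·4000 = 17200 μs.

17200 μs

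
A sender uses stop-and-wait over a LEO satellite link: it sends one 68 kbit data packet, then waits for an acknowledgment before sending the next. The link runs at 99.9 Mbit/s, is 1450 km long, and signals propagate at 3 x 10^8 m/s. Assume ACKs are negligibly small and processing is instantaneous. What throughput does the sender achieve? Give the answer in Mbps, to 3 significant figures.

t_tx = L/R = 68000/99900000 = 0.000680681 s.
t_prop = 1450000/300000000 = 0.00483333 s; RTT = 0.00966667 s.
Cycle = t_tx + RTT = 0.0103473 s.
Throughput = L / cycle = 68000 / 0.0103473 = 6.57 Mbps.

6.57 Mbps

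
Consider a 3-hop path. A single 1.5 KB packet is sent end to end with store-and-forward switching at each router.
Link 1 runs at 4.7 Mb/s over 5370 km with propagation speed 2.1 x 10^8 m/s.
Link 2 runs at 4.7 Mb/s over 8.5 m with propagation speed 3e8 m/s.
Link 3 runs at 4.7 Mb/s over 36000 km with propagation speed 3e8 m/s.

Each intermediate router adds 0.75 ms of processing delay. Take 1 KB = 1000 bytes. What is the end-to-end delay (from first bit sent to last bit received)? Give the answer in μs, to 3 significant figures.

155000 μs

L = 12000 bits.
Transmission delay per hop = L/R = 12000/4700000 = 2553.19 μs; 3 hops → 7659.57 μs.
Propagation delays (d/s per hop): 25571.4, 0.0283333, 120000 μs; sum = 145571 μs.
Processing at 2 router(s): 2 × 0.75 ms = 1500 μs.
End-to-end = 155000 μs.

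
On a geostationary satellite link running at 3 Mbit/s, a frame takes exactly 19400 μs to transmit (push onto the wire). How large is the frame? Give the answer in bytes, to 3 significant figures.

L = R × t_tx = 3000000 b/s × 0.0194 s = 58200 bits.
In bytes: 58200 / 8 = 7280 bytes.

7280 bytes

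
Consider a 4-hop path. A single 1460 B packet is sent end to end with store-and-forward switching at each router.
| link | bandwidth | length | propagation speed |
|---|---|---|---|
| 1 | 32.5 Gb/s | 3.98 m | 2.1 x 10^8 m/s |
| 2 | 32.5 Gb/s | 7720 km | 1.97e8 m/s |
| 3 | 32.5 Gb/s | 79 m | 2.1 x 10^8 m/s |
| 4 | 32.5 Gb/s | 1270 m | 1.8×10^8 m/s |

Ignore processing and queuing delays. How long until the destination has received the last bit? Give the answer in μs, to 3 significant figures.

39200 μs

L = 1460 × 8 = 11680 bits.
Transmission delay per hop = L/R = 11680/32500000000 = 0.359385 μs; 4 hops → 1.43754 μs.
Propagation delays (d/s per hop): 0.0189524, 39187.8, 0.37619, 7.05556 μs; sum = 39195.3 μs.
End-to-end = 39200 μs.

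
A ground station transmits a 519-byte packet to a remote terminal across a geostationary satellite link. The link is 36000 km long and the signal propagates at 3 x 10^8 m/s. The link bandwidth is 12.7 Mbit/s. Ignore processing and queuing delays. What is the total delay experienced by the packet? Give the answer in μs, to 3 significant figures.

120000 μs

L = 519 × 8 = 4152 bits.
Transmission delay = L/R = 4152 / 12700000 = 326.929 μs.
Propagation delay = d/s = 36000000 m / 300000000 m/s = 120000 μs.
Total = 120000 μs.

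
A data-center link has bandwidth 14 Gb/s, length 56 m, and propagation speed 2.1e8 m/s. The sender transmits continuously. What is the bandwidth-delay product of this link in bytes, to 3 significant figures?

Propagation delay = 56 / 210000000 = 2.66667e-07 s.
BDP = R × t_prop = 14000000000 × 2.66667e-07 = 3733.33 bits.
In bytes: 3733.33/8 = 467 bytes.

467 bytes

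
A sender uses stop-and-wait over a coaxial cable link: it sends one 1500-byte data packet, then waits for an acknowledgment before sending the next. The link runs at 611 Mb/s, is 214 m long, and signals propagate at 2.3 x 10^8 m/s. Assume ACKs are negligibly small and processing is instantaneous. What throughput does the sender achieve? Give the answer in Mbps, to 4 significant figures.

t_tx = L/R = 12000/611000000 = 1.96399e-05 s.
t_prop = 214/2.3e+08 = 9.30435e-07 s; RTT = 1.86087e-06 s.
Cycle = t_tx + RTT = 2.15008e-05 s.
Throughput = L / cycle = 12000 / 2.15008e-05 = 558.1 Mbps.

558.1 Mbps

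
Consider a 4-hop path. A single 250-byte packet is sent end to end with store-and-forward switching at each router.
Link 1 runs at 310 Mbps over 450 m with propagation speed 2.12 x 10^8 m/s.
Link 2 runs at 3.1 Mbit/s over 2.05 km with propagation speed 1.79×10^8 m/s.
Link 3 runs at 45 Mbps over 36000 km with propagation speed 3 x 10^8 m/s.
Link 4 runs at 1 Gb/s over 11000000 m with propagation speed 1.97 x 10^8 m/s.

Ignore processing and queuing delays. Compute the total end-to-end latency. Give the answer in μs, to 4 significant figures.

L = 250 × 8 = 2000 bits.
Transmission delays (L/R per hop): 6.45161, 645.161, 44.4444, 2 μs; sum = 698.057 μs.
Propagation delays (d/s per hop): 2.12264, 11.4525, 120000, 55837.6 μs; sum = 175851 μs.
End-to-end = 176500 μs.

176500 μs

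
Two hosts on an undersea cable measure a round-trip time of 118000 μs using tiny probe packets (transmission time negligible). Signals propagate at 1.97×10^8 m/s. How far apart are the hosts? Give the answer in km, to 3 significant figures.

11600 km

One-way propagation = RTT/2 = 59000 μs.
d = s × t = 197000000 × 0.059 = 11600 km.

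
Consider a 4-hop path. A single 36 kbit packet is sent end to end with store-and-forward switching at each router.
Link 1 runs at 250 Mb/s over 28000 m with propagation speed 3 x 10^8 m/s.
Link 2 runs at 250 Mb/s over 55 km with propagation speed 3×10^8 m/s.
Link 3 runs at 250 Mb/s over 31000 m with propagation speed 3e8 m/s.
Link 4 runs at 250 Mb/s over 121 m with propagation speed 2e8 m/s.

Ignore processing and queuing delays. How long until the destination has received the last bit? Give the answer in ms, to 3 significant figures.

0.957 ms

L = 36000 bits.
Transmission delay per hop = L/R = 36000/250000000 = 0.144 ms; 4 hops → 0.576 ms.
Propagation delays (d/s per hop): 0.0933333, 0.183333, 0.103333, 0.000605 ms; sum = 0.380605 ms.
End-to-end = 0.957 ms.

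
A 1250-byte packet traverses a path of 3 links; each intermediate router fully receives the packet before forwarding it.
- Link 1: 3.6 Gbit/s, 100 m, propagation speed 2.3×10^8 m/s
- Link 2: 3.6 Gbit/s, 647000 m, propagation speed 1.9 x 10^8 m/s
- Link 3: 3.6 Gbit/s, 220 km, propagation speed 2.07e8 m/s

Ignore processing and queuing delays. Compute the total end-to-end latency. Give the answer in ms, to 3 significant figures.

L = 1250 × 8 = 10000 bits.
Transmission delay per hop = L/R = 10000/3600000000 = 0.00277778 ms; 3 hops → 0.00833333 ms.
Propagation delays (d/s per hop): 0.000434783, 3.40526, 1.0628 ms; sum = 4.4685 ms.
End-to-end = 4.48 ms.

4.48 ms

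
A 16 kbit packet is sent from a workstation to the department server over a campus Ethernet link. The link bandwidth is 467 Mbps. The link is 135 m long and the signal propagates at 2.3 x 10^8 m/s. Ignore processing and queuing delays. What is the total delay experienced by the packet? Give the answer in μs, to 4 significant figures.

L = 16000 bits.
Transmission delay = L/R = 16000 / 467000000 = 34.2612 μs.
Propagation delay = d/s = 135 m / 2.3e+08 m/s = 0.586957 μs.
Total = 34.85 μs.

34.85 μs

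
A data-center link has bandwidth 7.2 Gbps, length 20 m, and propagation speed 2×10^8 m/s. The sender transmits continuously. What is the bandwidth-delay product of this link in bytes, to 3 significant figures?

90.0 bytes

Propagation delay = 20 / 200000000 = 1e-07 s.
BDP = R × t_prop = 7200000000 × 1e-07 = 720 bits.
In bytes: 720/8 = 90.0 bytes.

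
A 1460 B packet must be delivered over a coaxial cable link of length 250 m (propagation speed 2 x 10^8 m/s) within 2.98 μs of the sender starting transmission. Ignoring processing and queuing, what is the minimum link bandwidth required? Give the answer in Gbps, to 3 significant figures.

L = 11680 bits.
Propagation delay = 250 / 200000000 = 1.25 μs.
Transmission budget = 2.98 − 1.25 = 1.73 μs.
R ≥ L / t_tx = 11680 bits / 1.73e-06 s = 6.75 Gbps.

6.75 Gbps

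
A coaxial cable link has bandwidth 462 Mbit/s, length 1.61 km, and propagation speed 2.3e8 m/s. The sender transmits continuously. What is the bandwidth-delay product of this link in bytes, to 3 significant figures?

Propagation delay = 1610 / 2.3e+08 = 7e-06 s.
BDP = R × t_prop = 462000000 × 7e-06 = 3234 bits.
In bytes: 3234/8 = 404 bytes.

404 bytes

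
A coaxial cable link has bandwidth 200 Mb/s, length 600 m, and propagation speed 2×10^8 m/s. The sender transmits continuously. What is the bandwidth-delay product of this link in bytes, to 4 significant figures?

75.00 bytes

Propagation delay = 600 / 200000000 = 3e-06 s.
BDP = R × t_prop = 200000000 × 3e-06 = 600 bits.
In bytes: 600/8 = 75.00 bytes.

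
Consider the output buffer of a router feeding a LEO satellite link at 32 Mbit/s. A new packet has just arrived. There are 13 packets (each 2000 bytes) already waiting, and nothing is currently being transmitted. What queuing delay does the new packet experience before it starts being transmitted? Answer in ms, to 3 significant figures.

Each queued packet: L/R = 16000/32000000 = 0.5 ms.
13 queued → 6.5 ms.
Queuing delay = 6.50 ms.

6.50 ms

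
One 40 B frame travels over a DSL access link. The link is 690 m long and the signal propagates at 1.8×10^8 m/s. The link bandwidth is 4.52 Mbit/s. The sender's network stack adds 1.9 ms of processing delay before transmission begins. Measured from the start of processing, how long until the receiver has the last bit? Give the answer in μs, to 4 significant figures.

1975 μs

L = 40 × 8 = 320 bits.
Transmission delay = L/R = 320 / 4520000 = 70.7965 μs.
Propagation delay = d/s = 690 m / 180000000 m/s = 3.83333 μs.
Plus processing delay 1.9 ms = 1900 μs.
Total = 1975 μs.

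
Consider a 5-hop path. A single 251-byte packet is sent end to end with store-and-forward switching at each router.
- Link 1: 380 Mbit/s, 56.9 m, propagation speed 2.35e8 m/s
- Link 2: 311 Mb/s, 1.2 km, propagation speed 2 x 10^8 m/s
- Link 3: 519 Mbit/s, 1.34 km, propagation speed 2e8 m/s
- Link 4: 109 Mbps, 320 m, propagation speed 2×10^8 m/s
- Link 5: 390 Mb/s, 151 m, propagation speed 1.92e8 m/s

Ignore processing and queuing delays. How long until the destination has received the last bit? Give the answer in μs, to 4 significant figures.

L = 251 × 8 = 2008 bits.
Transmission delays (L/R per hop): 5.28421, 6.45659, 3.86898, 18.422, 5.14872 μs; sum = 39.1805 μs.
Propagation delays (d/s per hop): 0.242128, 6, 6.7, 1.6, 0.786458 μs; sum = 15.3286 μs.
End-to-end = 54.51 μs.

54.51 μs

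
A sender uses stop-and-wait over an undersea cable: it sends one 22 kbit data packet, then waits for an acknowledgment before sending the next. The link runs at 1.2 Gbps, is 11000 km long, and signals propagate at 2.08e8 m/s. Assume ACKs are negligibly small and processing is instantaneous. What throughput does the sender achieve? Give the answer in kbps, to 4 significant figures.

208.0 kbps

t_tx = L/R = 22000/1200000000 = 1.83333e-05 s.
t_prop = 11000000/208000000 = 0.0528846 s; RTT = 0.105769 s.
Cycle = t_tx + RTT = 0.105788 s.
Throughput = L / cycle = 22000 / 0.105788 = 208.0 kbps.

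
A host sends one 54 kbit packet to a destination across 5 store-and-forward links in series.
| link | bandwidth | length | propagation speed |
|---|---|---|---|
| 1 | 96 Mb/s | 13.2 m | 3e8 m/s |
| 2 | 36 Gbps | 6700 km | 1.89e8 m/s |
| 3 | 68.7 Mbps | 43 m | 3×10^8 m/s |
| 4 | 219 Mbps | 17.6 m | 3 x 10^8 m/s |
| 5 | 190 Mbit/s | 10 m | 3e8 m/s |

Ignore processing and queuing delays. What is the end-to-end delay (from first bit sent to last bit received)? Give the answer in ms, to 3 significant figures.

L = 54000 bits.
Transmission delays (L/R per hop): 0.5625, 0.0015, 0.786026, 0.246575, 0.284211 ms; sum = 1.88081 ms.
Propagation delays (d/s per hop): 4.4e-05, 35.4497, 0.000143333, 5.86667e-05, 3.33333e-05 ms; sum = 35.45 ms.
End-to-end = 37.3 ms.

37.3 ms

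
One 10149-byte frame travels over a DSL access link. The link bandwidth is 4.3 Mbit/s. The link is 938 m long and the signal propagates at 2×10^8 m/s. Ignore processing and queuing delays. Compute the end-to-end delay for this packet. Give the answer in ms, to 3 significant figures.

L = 10149 × 8 = 81192 bits.
Transmission delay = L/R = 81192 / 4300000 = 18.8819 ms.
Propagation delay = d/s = 938 m / 200000000 m/s = 0.00469 ms.
Total = 18.9 ms.

18.9 ms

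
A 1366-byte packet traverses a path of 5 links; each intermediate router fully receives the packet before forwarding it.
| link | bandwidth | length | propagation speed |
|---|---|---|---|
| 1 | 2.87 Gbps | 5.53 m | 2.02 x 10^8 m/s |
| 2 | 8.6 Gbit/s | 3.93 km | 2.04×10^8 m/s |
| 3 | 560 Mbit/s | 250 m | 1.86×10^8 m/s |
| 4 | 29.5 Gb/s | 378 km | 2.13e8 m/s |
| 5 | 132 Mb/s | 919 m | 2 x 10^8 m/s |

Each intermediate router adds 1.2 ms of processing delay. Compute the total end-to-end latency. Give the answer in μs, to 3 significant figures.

6710 μs

L = 1366 × 8 = 10928 bits.
Transmission delays (L/R per hop): 3.80767, 1.2707, 19.5143, 0.370441, 82.7879 μs; sum = 107.751 μs.
Propagation delays (d/s per hop): 0.0273762, 19.2647, 1.34409, 1774.65, 4.595 μs; sum = 1799.88 μs.
Processing at 4 router(s): 4 × 1.2 ms = 4800 μs.
End-to-end = 6710 μs.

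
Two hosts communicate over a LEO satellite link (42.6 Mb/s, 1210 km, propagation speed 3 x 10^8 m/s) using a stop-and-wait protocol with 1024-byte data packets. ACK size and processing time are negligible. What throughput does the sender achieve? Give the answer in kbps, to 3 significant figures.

992 kbps

t_tx = L/R = 8192/42600000 = 0.0001923 s.
t_prop = 1210000/300000000 = 0.00403333 s; RTT = 0.00806667 s.
Cycle = t_tx + RTT = 0.00825897 s.
Throughput = L / cycle = 8192 / 0.00825897 = 992 kbps.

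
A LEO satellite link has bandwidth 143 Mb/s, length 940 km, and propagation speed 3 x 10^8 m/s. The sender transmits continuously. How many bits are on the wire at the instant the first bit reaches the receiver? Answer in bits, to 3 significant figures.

Propagation delay = 940000 / 300000000 = 0.00313333 s.
BDP = R × t_prop = 143000000 × 0.00313333 = 448067 bits.

448000 bits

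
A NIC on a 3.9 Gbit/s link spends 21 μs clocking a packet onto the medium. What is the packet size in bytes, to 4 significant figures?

10240 bytes

L = R × t_tx = 3900000000 b/s × 2.1e-05 s = 81900 bits.
In bytes: 81900 / 8 = 10240 bytes.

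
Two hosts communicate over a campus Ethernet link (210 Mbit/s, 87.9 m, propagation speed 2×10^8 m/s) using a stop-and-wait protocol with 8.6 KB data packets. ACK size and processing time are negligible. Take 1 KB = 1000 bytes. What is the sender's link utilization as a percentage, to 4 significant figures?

t_tx = L/R = 68800/210000000 = 0.000327619 s.
t_prop = 87.9/200000000 = 4.395e-07 s; RTT = 8.79e-07 s.
Cycle = t_tx + RTT = 0.000328498 s.
Utilization = t_tx / cycle = 0.000327619/0.000328498 = 99.73 %.

99.73 %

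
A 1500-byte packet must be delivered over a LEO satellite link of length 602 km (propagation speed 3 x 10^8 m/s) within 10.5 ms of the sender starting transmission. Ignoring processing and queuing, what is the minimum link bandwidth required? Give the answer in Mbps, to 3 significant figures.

L = 12000 bits.
Propagation delay = 602000 / 300000000 = 2.00667 ms.
Transmission budget = 10.5 − 2.00667 = 8.49333 ms.
R ≥ L / t_tx = 12000 bits / 0.00849333 s = 1.41 Mbps.

1.41 Mbps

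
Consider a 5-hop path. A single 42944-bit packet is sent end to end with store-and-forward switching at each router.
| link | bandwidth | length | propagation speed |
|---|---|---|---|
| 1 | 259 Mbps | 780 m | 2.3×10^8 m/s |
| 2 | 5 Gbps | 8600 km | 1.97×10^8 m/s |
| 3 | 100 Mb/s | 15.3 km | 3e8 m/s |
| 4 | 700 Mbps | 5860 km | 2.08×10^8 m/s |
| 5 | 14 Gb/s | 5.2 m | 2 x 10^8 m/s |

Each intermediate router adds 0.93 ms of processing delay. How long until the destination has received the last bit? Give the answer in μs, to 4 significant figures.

Transmission delays (L/R per hop): 165.807, 8.5888, 429.44, 61.3486, 3.06743 μs; sum = 668.252 μs.
Propagation delays (d/s per hop): 3.3913, 43654.8, 51, 28173.1, 0.026 μs; sum = 71882.3 μs.
Processing at 4 router(s): 4 × 0.93 ms = 3720 μs.
End-to-end = 76270 μs.

76270 μs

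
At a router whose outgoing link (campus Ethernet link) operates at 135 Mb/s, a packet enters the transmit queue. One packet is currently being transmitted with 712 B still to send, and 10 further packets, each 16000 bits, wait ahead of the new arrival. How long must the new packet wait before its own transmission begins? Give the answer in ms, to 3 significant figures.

1.23 ms

Each queued packet: L/R = 16000/135000000 = 0.118519 ms.
10 queued → 1.18519 ms.
Plus remaining 5696 bits of current packet: 0.0421926 ms.
Queuing delay = 1.23 ms.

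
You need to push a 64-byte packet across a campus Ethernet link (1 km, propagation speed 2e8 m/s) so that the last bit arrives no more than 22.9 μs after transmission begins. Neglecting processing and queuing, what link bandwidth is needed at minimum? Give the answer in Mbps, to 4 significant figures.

28.60 Mbps

L = 512 bits.
Propagation delay = 1000 / 200000000 = 5 μs.
Transmission budget = 22.9 − 5 = 17.9 μs.
R ≥ L / t_tx = 512 bits / 1.79e-05 s = 28.60 Mbps.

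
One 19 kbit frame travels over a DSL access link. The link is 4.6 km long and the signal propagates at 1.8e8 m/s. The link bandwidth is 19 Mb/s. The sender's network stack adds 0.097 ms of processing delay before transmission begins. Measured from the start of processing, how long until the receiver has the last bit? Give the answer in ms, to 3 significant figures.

L = 19000 bits.
Transmission delay = L/R = 19000 / 19000000 = 1 ms.
Propagation delay = d/s = 4600 m / 180000000 m/s = 0.0255556 ms.
Plus processing delay 0.097 ms = 0.097 ms.
Total = 1.12 ms.

1.12 ms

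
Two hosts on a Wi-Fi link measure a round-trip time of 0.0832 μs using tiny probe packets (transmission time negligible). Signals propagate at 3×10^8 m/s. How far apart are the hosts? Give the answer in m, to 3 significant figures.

12.5 m

One-way propagation = RTT/2 = 0.0416 μs.
d = s × t = 300000000 × 4.16e-08 = 12.5 m.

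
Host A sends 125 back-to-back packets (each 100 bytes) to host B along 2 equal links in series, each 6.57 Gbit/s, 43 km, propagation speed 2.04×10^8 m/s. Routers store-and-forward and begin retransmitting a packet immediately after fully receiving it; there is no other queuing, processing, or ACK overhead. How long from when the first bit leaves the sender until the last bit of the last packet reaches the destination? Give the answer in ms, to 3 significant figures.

Per-hop transmission t_tx = L/R = 800/6570000000 = 0.000121766 ms.
Per-hop propagation t_prop = 43000/204000000 = 0.210784 ms.
Pipeline fill: first packet needs 2·t_tx to clear all hops; remaining 124 packets each add one t_tx.
Total = (2+125-1)·t_tx + 2·t_prop = 126·0.000121766 + 2·0.210784 = 0.437 ms.

0.437 ms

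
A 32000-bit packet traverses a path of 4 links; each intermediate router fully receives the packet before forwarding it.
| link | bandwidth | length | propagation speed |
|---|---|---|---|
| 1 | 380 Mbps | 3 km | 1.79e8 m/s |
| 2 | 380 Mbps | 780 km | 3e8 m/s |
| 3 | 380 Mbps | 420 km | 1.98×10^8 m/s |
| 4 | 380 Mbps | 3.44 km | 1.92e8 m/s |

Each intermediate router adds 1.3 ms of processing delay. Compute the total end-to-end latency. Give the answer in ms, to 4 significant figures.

8.993 ms

Transmission delay per hop = L/R = 32000/380000000 = 0.0842105 ms; 4 hops → 0.336842 ms.
Propagation delays (d/s per hop): 0.0167598, 2.6, 2.12121, 0.0179167 ms; sum = 4.75589 ms.
Processing at 3 router(s): 3 × 1.3 ms = 3.9 ms.
End-to-end = 8.993 ms.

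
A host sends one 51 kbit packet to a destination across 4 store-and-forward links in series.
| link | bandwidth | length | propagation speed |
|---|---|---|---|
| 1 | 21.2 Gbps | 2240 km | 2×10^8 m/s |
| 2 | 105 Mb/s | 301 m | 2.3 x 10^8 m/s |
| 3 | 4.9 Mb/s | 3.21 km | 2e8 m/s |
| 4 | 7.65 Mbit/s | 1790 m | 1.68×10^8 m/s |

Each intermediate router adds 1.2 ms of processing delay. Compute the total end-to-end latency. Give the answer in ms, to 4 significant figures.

L = 51000 bits.
Transmission delays (L/R per hop): 0.00240566, 0.485714, 10.4082, 6.66667 ms; sum = 17.5629 ms.
Propagation delays (d/s per hop): 11.2, 0.0013087, 0.01605, 0.0106548 ms; sum = 11.228 ms.
Processing at 3 router(s): 3 × 1.2 ms = 3.6 ms.
End-to-end = 32.39 ms.

32.39 ms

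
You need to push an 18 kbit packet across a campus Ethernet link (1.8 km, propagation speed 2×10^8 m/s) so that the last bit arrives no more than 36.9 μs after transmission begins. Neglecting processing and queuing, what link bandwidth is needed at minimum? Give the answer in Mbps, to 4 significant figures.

645.2 Mbps

Propagation delay = 1800 / 200000000 = 9 μs.
Transmission budget = 36.9 − 9 = 27.9 μs.
R ≥ L / t_tx = 18000 bits / 2.79e-05 s = 645.2 Mbps.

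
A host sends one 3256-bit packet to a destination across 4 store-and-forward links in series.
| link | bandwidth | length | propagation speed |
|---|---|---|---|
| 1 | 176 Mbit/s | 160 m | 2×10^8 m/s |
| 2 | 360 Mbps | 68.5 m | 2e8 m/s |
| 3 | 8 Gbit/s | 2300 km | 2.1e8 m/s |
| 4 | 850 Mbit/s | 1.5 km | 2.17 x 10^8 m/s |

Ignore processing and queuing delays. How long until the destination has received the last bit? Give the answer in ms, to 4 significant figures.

Transmission delays (L/R per hop): 0.0185, 0.00904444, 0.000407, 0.00383059 ms; sum = 0.031782 ms.
Propagation delays (d/s per hop): 0.0008, 0.0003425, 10.9524, 0.00691244 ms; sum = 10.9604 ms.
End-to-end = 10.99 ms.

10.99 ms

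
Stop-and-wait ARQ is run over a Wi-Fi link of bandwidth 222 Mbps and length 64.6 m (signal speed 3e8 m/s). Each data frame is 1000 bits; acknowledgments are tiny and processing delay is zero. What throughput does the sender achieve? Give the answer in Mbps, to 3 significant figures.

t_tx = L/R = 1000/222000000 = 4.5045e-06 s.
t_prop = 64.6/300000000 = 2.15333e-07 s; RTT = 4.30667e-07 s.
Cycle = t_tx + RTT = 4.93517e-06 s.
Throughput = L / cycle = 1000 / 4.93517e-06 = 203 Mbps.

203 Mbps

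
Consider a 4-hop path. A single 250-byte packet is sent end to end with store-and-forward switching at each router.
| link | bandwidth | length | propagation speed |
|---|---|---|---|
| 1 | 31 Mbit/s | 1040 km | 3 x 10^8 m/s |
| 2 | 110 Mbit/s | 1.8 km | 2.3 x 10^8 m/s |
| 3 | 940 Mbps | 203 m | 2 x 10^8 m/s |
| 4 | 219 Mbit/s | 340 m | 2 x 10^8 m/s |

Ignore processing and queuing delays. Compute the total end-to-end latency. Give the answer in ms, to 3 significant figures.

L = 250 × 8 = 2000 bits.
Transmission delays (L/R per hop): 0.0645161, 0.0181818, 0.00212766, 0.00913242 ms; sum = 0.093958 ms.
Propagation delays (d/s per hop): 3.46667, 0.00782609, 0.001015, 0.0017 ms; sum = 3.47721 ms.
End-to-end = 3.57 ms.

3.57 ms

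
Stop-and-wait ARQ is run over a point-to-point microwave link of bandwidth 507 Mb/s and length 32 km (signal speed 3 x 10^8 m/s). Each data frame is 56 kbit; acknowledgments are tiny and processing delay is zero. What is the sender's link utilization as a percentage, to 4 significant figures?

t_tx = L/R = 56000/507000000 = 0.000110454 s.
t_prop = 32000/300000000 = 0.000106667 s; RTT = 0.000213333 s.
Cycle = t_tx + RTT = 0.000323787 s.
Utilization = t_tx / cycle = 0.000110454/0.000323787 = 34.11 %.

34.11 %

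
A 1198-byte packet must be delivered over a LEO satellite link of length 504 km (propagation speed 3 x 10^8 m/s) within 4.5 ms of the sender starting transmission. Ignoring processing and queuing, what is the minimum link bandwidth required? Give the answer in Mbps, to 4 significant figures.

L = 9584 bits.
Propagation delay = 504000 / 300000000 = 1.68 ms.
Transmission budget = 4.5 − 1.68 = 2.82 ms.
R ≥ L / t_tx = 9584 bits / 0.00282 s = 3.399 Mbps.

3.399 Mbps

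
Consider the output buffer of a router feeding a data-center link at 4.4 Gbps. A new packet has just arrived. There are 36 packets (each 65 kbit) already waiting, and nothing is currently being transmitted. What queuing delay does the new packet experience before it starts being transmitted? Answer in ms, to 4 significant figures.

Each queued packet: L/R = 65000/4400000000 = 0.0147727 ms.
36 queued → 0.531818 ms.
Queuing delay = 0.5318 ms.

0.5318 ms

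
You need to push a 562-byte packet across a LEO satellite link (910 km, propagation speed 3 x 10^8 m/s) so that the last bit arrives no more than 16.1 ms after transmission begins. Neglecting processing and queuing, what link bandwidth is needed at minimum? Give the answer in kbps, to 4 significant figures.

344.1 kbps

L = 4496 bits.
Propagation delay = 910000 / 300000000 = 3.03333 ms.
Transmission budget = 16.1 − 3.03333 = 13.0667 ms.
R ≥ L / t_tx = 4496 bits / 0.0130667 s = 344.1 kbps.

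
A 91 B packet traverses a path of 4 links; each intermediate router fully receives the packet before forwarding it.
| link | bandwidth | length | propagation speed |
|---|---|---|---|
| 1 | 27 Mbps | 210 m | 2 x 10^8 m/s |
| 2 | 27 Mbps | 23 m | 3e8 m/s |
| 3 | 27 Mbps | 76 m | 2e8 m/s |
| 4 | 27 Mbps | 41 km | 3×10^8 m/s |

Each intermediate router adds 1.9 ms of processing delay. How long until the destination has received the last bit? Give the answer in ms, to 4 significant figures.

L = 91 × 8 = 728 bits.
Transmission delay per hop = L/R = 728/27000000 = 0.026963 ms; 4 hops → 0.107852 ms.
Propagation delays (d/s per hop): 0.00105, 7.66667e-05, 0.00038, 0.136667 ms; sum = 0.138173 ms.
Processing at 3 router(s): 3 × 1.9 ms = 5.7 ms.
End-to-end = 5.946 ms.

5.946 ms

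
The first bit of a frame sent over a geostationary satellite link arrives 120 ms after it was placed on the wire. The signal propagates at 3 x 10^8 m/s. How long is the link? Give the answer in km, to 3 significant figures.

36000 km

d = s × t_prop = 300000000 × 0.12 = 36000 km.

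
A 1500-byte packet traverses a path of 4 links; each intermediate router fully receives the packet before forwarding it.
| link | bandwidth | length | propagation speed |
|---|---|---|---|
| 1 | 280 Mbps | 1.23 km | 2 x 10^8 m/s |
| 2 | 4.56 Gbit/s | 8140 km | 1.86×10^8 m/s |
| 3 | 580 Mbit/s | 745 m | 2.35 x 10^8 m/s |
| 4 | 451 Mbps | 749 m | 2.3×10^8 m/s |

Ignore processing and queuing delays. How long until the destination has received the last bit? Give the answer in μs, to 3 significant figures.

L = 1500 × 8 = 12000 bits.
Transmission delays (L/R per hop): 42.8571, 2.63158, 20.6897, 26.6075 μs; sum = 92.7859 μs.
Propagation delays (d/s per hop): 6.15, 43763.4, 3.17021, 3.25652 μs; sum = 43776 μs.
End-to-end = 43900 μs.

43900 μs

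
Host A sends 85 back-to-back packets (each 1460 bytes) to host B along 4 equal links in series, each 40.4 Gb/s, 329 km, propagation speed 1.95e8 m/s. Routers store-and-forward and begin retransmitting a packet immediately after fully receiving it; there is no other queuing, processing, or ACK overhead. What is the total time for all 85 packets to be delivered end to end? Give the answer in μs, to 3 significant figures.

6770 μs

Per-hop transmission t_tx = L/R = 11680/40400000000 = 0.289109 μs.
Per-hop propagation t_prop = 329000/195000000 = 1687.18 μs.
Pipeline fill: first packet needs 4·t_tx to clear all hops; remaining 84 packets each add one t_tx.
Total = (4+85-1)·t_tx + 4·t_prop = 88·0.289109 + 4·1687.18 = 6770 μs.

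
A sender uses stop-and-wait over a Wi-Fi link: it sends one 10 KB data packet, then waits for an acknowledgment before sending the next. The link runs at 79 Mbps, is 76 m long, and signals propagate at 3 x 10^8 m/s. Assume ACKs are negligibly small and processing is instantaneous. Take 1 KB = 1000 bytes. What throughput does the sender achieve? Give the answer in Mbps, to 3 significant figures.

t_tx = L/R = 80000/79000000 = 0.00101266 s.
t_prop = 76/300000000 = 2.53333e-07 s; RTT = 5.06667e-07 s.
Cycle = t_tx + RTT = 0.00101316 s.
Throughput = L / cycle = 80000 / 0.00101316 = 79.0 Mbps.

79.0 Mbps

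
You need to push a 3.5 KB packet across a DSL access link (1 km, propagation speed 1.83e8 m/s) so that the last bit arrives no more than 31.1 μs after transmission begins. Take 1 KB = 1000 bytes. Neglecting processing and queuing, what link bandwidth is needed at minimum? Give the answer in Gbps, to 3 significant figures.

1.09 Gbps

L = 28000 bits.
Propagation delay = 1000 / 183000000 = 5.46448 μs.
Transmission budget = 31.1 − 5.46448 = 25.6355 μs.
R ≥ L / t_tx = 28000 bits / 2.56355e-05 s = 1.09 Gbps.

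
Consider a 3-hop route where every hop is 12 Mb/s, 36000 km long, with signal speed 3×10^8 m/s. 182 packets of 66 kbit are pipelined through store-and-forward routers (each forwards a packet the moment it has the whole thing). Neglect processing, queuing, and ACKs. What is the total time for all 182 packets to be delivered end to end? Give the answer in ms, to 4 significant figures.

Per-hop transmission t_tx = L/R = 66000/12000000 = 5.5 ms.
Per-hop propagation t_prop = 36000000/300000000 = 120 ms.
Pipeline fill: first packet needs 3·t_tx to clear all hops; remaining 181 packets each add one t_tx.
Total = (3+182-1)·t_tx + 3·t_prop = 184·5.5 + 3·120 = 1372 ms.

1372 ms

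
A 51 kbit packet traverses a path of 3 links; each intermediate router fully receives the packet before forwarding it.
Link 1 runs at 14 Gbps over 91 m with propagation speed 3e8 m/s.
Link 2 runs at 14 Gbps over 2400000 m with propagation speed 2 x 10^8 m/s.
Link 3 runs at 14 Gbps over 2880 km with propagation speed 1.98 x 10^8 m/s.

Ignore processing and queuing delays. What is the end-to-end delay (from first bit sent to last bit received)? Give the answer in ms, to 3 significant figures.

L = 51000 bits.
Transmission delay per hop = L/R = 51000/14000000000 = 0.00364286 ms; 3 hops → 0.0109286 ms.
Propagation delays (d/s per hop): 0.000303333, 12, 14.5455 ms; sum = 26.5458 ms.
End-to-end = 26.6 ms.

26.6 ms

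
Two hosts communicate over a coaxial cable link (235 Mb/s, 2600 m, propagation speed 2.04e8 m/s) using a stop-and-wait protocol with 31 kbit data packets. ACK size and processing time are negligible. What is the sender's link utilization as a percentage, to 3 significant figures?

83.8 %

t_tx = L/R = 31000/235000000 = 0.000131915 s.
t_prop = 2600/204000000 = 1.27451e-05 s; RTT = 2.54902e-05 s.
Cycle = t_tx + RTT = 0.000157405 s.
Utilization = t_tx / cycle = 0.000131915/0.000157405 = 83.8 %.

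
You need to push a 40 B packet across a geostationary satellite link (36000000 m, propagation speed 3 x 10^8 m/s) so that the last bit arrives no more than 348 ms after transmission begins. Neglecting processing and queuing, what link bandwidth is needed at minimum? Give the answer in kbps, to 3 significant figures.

1.40 kbps

L = 320 bits.
Propagation delay = 36000000 / 300000000 = 120 ms.
Transmission budget = 348 − 120 = 228 ms.
R ≥ L / t_tx = 320 bits / 0.228 s = 1.40 kbps.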